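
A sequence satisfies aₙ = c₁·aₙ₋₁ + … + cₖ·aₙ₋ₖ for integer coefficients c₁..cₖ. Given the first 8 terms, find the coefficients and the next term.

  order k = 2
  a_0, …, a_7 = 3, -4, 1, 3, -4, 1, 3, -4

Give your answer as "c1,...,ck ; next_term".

  a_2 = -1·-4 + -1·3 = 1
  a_3 = -1·1 + -1·-4 = 3
  a_4 = -1·3 + -1·1 = -4
  a_5 = -1·-4 + -1·3 = 1
  a_6 = -1·1 + -1·-4 = 3
  a_7 = -1·3 + -1·1 = -4
  a_8 = -1·-4 + -1·3 = 1

-1,-1 ; 1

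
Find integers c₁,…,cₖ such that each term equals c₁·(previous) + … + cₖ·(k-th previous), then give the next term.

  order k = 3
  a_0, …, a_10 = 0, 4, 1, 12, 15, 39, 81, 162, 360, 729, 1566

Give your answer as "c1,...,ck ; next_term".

  a_3 = 0·1 + 3·4 + 3·0 = 12
  a_4 = 0·12 + 3·1 + 3·4 = 15
  a_5 = 0·15 + 3·12 + 3·1 = 39
  a_6 = 0·39 + 3·15 + 3·12 = 81
  a_7 = 0·81 + 3·39 + 3·15 = 162
  a_8 = 0·162 + 3·81 + 3·39 = 360
  a_9 = 0·360 + 3·162 + 3·81 = 729
  a_10 = 0·729 + 3·360 + 3·162 = 1566
  a_11 = 0·1566 + 3·729 + 3·360 = 3267

0,3,3 ; 3267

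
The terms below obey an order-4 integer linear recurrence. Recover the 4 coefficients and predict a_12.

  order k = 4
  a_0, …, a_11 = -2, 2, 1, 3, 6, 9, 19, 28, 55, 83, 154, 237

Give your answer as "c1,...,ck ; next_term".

  a_4 = 1·3 + 3·1 + -2·2 + -2·-2 = 6
  a_5 = 1·6 + 3·3 + -2·1 + -2·2 = 9
  a_6 = 1·9 + 3·6 + -2·3 + -2·1 = 19
  a_7 = 1·19 + 3·9 + -2·6 + -2·3 = 28
  a_8 = 1·28 + 3·19 + -2·9 + -2·6 = 55
  a_9 = 1·55 + 3·28 + -2·19 + -2·9 = 83
  a_10 = 1·83 + 3·55 + -2·28 + -2·19 = 154
  a_11 = 1·154 + 3·83 + -2·55 + -2·28 = 237
  a_12 = 1·237 + 3·154 + -2·83 + -2·55 = 423

1,3,-2,-2 ; 423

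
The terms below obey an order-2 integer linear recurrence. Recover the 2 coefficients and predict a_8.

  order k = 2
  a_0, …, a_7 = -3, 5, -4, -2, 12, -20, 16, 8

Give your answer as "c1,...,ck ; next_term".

-2,-2 ; -48

  a_2 = -2·5 + -2·-3 = -4
  a_3 = -2·-4 + -2·5 = -2
  a_4 = -2·-2 + -2·-4 = 12
  a_5 = -2·12 + -2·-2 = -20
  a_6 = -2·-20 + -2·12 = 16
  a_7 = -2·16 + -2·-20 = 8
  a_8 = -2·8 + -2·16 = -48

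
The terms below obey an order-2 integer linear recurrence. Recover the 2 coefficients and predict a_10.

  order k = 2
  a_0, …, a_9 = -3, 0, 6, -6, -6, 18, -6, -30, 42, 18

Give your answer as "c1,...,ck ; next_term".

-1,-2 ; -102

  a_2 = -1·0 + -2·-3 = 6
  a_3 = -1·6 + -2·0 = -6
  a_4 = -1·-6 + -2·6 = -6
  a_5 = -1·-6 + -2·-6 = 18
  a_6 = -1·18 + -2·-6 = -6
  a_7 = -1·-6 + -2·18 = -30
  a_8 = -1·-30 + -2·-6 = 42
  a_9 = -1·42 + -2·-30 = 18
  a_10 = -1·18 + -2·42 = -102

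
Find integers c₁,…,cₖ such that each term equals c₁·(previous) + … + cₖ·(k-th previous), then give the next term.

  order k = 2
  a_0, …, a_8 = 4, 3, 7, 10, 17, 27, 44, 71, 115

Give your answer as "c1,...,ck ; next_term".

1,1 ; 186

  a_2 = 1·3 + 1·4 = 7
  a_3 = 1·7 + 1·3 = 10
  a_4 = 1·10 + 1·7 = 17
  a_5 = 1·17 + 1·10 = 27
  a_6 = 1·27 + 1·17 = 44
  a_7 = 1·44 + 1·27 = 71
  a_8 = 1·71 + 1·44 = 115
  a_9 = 1·115 + 1·71 = 186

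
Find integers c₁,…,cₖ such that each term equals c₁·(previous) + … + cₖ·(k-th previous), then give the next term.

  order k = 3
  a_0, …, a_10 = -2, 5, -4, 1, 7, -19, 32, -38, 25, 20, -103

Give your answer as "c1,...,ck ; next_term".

  a_3 = -2·-4 + -1·5 + 1·-2 = 1
  a_4 = -2·1 + -1·-4 + 1·5 = 7
  a_5 = -2·7 + -1·1 + 1·-4 = -19
  a_6 = -2·-19 + -1·7 + 1·1 = 32
  a_7 = -2·32 + -1·-19 + 1·7 = -38
  a_8 = -2·-38 + -1·32 + 1·-19 = 25
  a_9 = -2·25 + -1·-38 + 1·32 = 20
  a_10 = -2·20 + -1·25 + 1·-38 = -103
  a_11 = -2·-103 + -1·20 + 1·25 = 211

-2,-1,1 ; 211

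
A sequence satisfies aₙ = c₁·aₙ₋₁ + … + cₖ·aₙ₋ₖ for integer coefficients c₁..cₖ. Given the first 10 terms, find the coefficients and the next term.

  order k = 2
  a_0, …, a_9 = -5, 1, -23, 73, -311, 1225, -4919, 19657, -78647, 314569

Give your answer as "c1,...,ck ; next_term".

  a_2 = -3·1 + 4·-5 = -23
  a_3 = -3·-23 + 4·1 = 73
  a_4 = -3·73 + 4·-23 = -311
  a_5 = -3·-311 + 4·73 = 1225
  a_6 = -3·1225 + 4·-311 = -4919
  a_7 = -3·-4919 + 4·1225 = 19657
  a_8 = -3·19657 + 4·-4919 = -78647
  a_9 = -3·-78647 + 4·19657 = 314569
  a_10 = -3·314569 + 4·-78647 = -1258295

-3,4 ; -1258295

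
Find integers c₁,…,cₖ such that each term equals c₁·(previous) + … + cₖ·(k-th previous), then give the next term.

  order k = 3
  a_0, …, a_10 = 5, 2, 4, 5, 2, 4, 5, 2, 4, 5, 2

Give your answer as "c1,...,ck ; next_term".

0,0,1 ; 4

  a_3 = 0·4 + 0·2 + 1·5 = 5
  a_4 = 0·5 + 0·4 + 1·2 = 2
  a_5 = 0·2 + 0·5 + 1·4 = 4
  a_6 = 0·4 + 0·2 + 1·5 = 5
  a_7 = 0·5 + 0·4 + 1·2 = 2
  a_8 = 0·2 + 0·5 + 1·4 = 4
  a_9 = 0·4 + 0·2 + 1·5 = 5
  a_10 = 0·5 + 0·4 + 1·2 = 2
  a_11 = 0·2 + 0·5 + 1·4 = 4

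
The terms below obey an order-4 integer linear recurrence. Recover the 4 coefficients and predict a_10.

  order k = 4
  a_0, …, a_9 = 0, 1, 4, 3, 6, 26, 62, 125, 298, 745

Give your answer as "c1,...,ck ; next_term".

  a_4 = 2·3 + -1·4 + 4·1 + 1·0 = 6
  a_5 = 2·6 + -1·3 + 4·4 + 1·1 = 26
  a_6 = 2·26 + -1·6 + 4·3 + 1·4 = 62
  a_7 = 2·62 + -1·26 + 4·6 + 1·3 = 125
  a_8 = 2·125 + -1·62 + 4·26 + 1·6 = 298
  a_9 = 2·298 + -1·125 + 4·62 + 1·26 = 745
  a_10 = 2·745 + -1·298 + 4·125 + 1·62 = 1754

2,-1,4,1 ; 1754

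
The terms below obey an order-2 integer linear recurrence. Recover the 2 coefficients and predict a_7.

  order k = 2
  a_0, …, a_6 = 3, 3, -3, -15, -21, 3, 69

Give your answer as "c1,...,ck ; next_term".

2,-3 ; 129

  a_2 = 2·3 + -3·3 = -3
  a_3 = 2·-3 + -3·3 = -15
  a_4 = 2·-15 + -3·-3 = -21
  a_5 = 2·-21 + -3·-15 = 3
  a_6 = 2·3 + -3·-21 = 69
  a_7 = 2·69 + -3·3 = 129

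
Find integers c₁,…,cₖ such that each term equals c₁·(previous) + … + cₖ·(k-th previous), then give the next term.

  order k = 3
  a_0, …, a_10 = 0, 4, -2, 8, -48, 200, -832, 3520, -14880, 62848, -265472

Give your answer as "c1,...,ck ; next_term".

  a_3 = -4·-2 + 0·4 + -4·0 = 8
  a_4 = -4·8 + 0·-2 + -4·4 = -48
  a_5 = -4·-48 + 0·8 + -4·-2 = 200
  a_6 = -4·200 + 0·-48 + -4·8 = -832
  a_7 = -4·-832 + 0·200 + -4·-48 = 3520
  a_8 = -4·3520 + 0·-832 + -4·200 = -14880
  a_9 = -4·-14880 + 0·3520 + -4·-832 = 62848
  a_10 = -4·62848 + 0·-14880 + -4·3520 = -265472
  a_11 = -4·-265472 + 0·62848 + -4·-14880 = 1121408

-4,0,-4 ; 1121408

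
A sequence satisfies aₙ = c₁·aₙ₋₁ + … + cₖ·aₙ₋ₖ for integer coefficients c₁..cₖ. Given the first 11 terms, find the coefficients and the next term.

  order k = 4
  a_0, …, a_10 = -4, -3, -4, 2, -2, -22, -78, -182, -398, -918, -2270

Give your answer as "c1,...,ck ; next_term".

3,-2,0,4 ; -5702

  a_4 = 3·2 + -2·-4 + 0·-3 + 4·-4 = -2
  a_5 = 3·-2 + -2·2 + 0·-4 + 4·-3 = -22
  a_6 = 3·-22 + -2·-2 + 0·2 + 4·-4 = -78
  a_7 = 3·-78 + -2·-22 + 0·-2 + 4·2 = -182
  a_8 = 3·-182 + -2·-78 + 0·-22 + 4·-2 = -398
  a_9 = 3·-398 + -2·-182 + 0·-78 + 4·-22 = -918
  a_10 = 3·-918 + -2·-398 + 0·-182 + 4·-78 = -2270
  a_11 = 3·-2270 + -2·-918 + 0·-398 + 4·-182 = -5702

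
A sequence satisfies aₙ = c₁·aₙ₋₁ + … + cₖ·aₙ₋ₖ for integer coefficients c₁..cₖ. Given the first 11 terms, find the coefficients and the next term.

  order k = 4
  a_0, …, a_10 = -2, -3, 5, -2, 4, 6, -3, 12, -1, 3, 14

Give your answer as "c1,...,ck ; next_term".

0,1,1,-1 ; -10

  a_4 = 0·-2 + 1·5 + 1·-3 + -1·-2 = 4
  a_5 = 0·4 + 1·-2 + 1·5 + -1·-3 = 6
  a_6 = 0·6 + 1·4 + 1·-2 + -1·5 = -3
  a_7 = 0·-3 + 1·6 + 1·4 + -1·-2 = 12
  a_8 = 0·12 + 1·-3 + 1·6 + -1·4 = -1
  a_9 = 0·-1 + 1·12 + 1·-3 + -1·6 = 3
  a_10 = 0·3 + 1·-1 + 1·12 + -1·-3 = 14
  a_11 = 0·14 + 1·3 + 1·-1 + -1·12 = -10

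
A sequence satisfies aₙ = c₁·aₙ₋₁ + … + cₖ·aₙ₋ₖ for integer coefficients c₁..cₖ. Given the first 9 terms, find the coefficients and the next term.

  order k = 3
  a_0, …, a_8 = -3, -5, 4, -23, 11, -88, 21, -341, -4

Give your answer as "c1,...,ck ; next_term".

0,4,1 ; -1343

  a_3 = 0·4 + 4·-5 + 1·-3 = -23
  a_4 = 0·-23 + 4·4 + 1·-5 = 11
  a_5 = 0·11 + 4·-23 + 1·4 = -88
  a_6 = 0·-88 + 4·11 + 1·-23 = 21
  a_7 = 0·21 + 4·-88 + 1·11 = -341
  a_8 = 0·-341 + 4·21 + 1·-88 = -4
  a_9 = 0·-4 + 4·-341 + 1·21 = -1343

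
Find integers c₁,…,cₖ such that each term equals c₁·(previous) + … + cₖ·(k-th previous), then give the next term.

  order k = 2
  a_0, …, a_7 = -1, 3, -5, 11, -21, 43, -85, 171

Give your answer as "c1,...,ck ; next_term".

-1,2 ; -341

  a_2 = -1·3 + 2·-1 = -5
  a_3 = -1·-5 + 2·3 = 11
  a_4 = -1·11 + 2·-5 = -21
  a_5 = -1·-21 + 2·11 = 43
  a_6 = -1·43 + 2·-21 = -85
  a_7 = -1·-85 + 2·43 = 171
  a_8 = -1·171 + 2·-85 = -341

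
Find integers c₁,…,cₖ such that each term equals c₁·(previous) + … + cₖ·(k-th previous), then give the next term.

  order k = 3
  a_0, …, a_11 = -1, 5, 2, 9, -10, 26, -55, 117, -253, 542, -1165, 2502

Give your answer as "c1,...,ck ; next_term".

-1,2,-1 ; -5374

  a_3 = -1·2 + 2·5 + -1·-1 = 9
  a_4 = -1·9 + 2·2 + -1·5 = -10
  a_5 = -1·-10 + 2·9 + -1·2 = 26
  a_6 = -1·26 + 2·-10 + -1·9 = -55
  a_7 = -1·-55 + 2·26 + -1·-10 = 117
  a_8 = -1·117 + 2·-55 + -1·26 = -253
  a_9 = -1·-253 + 2·117 + -1·-55 = 542
  a_10 = -1·542 + 2·-253 + -1·117 = -1165
  a_11 = -1·-1165 + 2·542 + -1·-253 = 2502
  a_12 = -1·2502 + 2·-1165 + -1·542 = -5374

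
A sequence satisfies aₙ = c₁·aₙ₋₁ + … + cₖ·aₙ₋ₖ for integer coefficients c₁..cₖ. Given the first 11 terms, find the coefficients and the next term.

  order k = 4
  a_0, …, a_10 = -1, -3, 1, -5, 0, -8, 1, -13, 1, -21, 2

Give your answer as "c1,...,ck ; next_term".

0,1,0,1 ; -34

  a_4 = 0·-5 + 1·1 + 0·-3 + 1·-1 = 0
  a_5 = 0·0 + 1·-5 + 0·1 + 1·-3 = -8
  a_6 = 0·-8 + 1·0 + 0·-5 + 1·1 = 1
  a_7 = 0·1 + 1·-8 + 0·0 + 1·-5 = -13
  a_8 = 0·-13 + 1·1 + 0·-8 + 1·0 = 1
  a_9 = 0·1 + 1·-13 + 0·1 + 1·-8 = -21
  a_10 = 0·-21 + 1·1 + 0·-13 + 1·1 = 2
  a_11 = 0·2 + 1·-21 + 0·1 + 1·-13 = -34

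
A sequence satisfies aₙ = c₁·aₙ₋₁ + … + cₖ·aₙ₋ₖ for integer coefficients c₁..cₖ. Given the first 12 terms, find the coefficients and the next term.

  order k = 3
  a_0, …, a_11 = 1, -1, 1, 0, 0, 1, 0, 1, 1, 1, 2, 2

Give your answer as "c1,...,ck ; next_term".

  a_3 = 0·1 + 1·-1 + 1·1 = 0
  a_4 = 0·0 + 1·1 + 1·-1 = 0
  a_5 = 0·0 + 1·0 + 1·1 = 1
  a_6 = 0·1 + 1·0 + 1·0 = 0
  a_7 = 0·0 + 1·1 + 1·0 = 1
  a_8 = 0·1 + 1·0 + 1·1 = 1
  a_9 = 0·1 + 1·1 + 1·0 = 1
  a_10 = 0·1 + 1·1 + 1·1 = 2
  a_11 = 0·2 + 1·1 + 1·1 = 2
  a_12 = 0·2 + 1·2 + 1·1 = 3

0,1,1 ; 3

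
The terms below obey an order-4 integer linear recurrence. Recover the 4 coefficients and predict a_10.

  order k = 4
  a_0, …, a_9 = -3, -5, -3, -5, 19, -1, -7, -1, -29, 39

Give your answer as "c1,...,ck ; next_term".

-1,-1,-1,-2 ; 5

  a_4 = -1·-5 + -1·-3 + -1·-5 + -2·-3 = 19
  a_5 = -1·19 + -1·-5 + -1·-3 + -2·-5 = -1
  a_6 = -1·-1 + -1·19 + -1·-5 + -2·-3 = -7
  a_7 = -1·-7 + -1·-1 + -1·19 + -2·-5 = -1
  a_8 = -1·-1 + -1·-7 + -1·-1 + -2·19 = -29
  a_9 = -1·-29 + -1·-1 + -1·-7 + -2·-1 = 39
  a_10 = -1·39 + -1·-29 + -1·-1 + -2·-7 = 5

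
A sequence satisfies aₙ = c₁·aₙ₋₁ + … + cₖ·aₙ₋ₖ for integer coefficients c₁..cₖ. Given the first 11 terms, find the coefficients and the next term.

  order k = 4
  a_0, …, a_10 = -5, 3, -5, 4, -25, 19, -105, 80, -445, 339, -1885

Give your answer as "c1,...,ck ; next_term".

  a_4 = 0·4 + 4·-5 + 0·3 + 1·-5 = -25
  a_5 = 0·-25 + 4·4 + 0·-5 + 1·3 = 19
  a_6 = 0·19 + 4·-25 + 0·4 + 1·-5 = -105
  a_7 = 0·-105 + 4·19 + 0·-25 + 1·4 = 80
  a_8 = 0·80 + 4·-105 + 0·19 + 1·-25 = -445
  a_9 = 0·-445 + 4·80 + 0·-105 + 1·19 = 339
  a_10 = 0·339 + 4·-445 + 0·80 + 1·-105 = -1885
  a_11 = 0·-1885 + 4·339 + 0·-445 + 1·80 = 1436

0,4,0,1 ; 1436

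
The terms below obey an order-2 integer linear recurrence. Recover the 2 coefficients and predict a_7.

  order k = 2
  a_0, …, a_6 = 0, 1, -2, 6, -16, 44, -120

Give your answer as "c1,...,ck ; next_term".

  a_2 = -2·1 + 2·0 = -2
  a_3 = -2·-2 + 2·1 = 6
  a_4 = -2·6 + 2·-2 = -16
  a_5 = -2·-16 + 2·6 = 44
  a_6 = -2·44 + 2·-16 = -120
  a_7 = -2·-120 + 2·44 = 328

-2,2 ; 328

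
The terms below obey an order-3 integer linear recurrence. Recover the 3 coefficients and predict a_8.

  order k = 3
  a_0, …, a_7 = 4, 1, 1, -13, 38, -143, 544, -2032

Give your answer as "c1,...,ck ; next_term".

  a_3 = -3·1 + 2·1 + -3·4 = -13
  a_4 = -3·-13 + 2·1 + -3·1 = 38
  a_5 = -3·38 + 2·-13 + -3·1 = -143
  a_6 = -3·-143 + 2·38 + -3·-13 = 544
  a_7 = -3·544 + 2·-143 + -3·38 = -2032
  a_8 = -3·-2032 + 2·544 + -3·-143 = 7613

-3,2,-3 ; 7613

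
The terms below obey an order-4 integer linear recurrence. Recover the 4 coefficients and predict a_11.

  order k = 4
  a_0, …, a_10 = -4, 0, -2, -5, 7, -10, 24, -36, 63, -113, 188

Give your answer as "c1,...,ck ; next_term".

  a_4 = -1·-5 + 1·-2 + -1·0 + -1·-4 = 7
  a_5 = -1·7 + 1·-5 + -1·-2 + -1·0 = -10
  a_6 = -1·-10 + 1·7 + -1·-5 + -1·-2 = 24
  a_7 = -1·24 + 1·-10 + -1·7 + -1·-5 = -36
  a_8 = -1·-36 + 1·24 + -1·-10 + -1·7 = 63
  a_9 = -1·63 + 1·-36 + -1·24 + -1·-10 = -113
  a_10 = -1·-113 + 1·63 + -1·-36 + -1·24 = 188
  a_11 = -1·188 + 1·-113 + -1·63 + -1·-36 = -328

-1,1,-1,-1 ; -328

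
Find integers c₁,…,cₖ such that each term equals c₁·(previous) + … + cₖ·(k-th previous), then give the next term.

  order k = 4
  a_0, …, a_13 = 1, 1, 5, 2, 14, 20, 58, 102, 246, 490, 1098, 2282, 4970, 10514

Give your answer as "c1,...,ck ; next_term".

  a_4 = 1·2 + 2·5 + 0·1 + 2·1 = 14
  a_5 = 1·14 + 2·2 + 0·5 + 2·1 = 20
  a_6 = 1·20 + 2·14 + 0·2 + 2·5 = 58
  a_7 = 1·58 + 2·20 + 0·14 + 2·2 = 102
  a_8 = 1·102 + 2·58 + 0·20 + 2·14 = 246
  a_9 = 1·246 + 2·102 + 0·58 + 2·20 = 490
  a_10 = 1·490 + 2·246 + 0·102 + 2·58 = 1098
  a_11 = 1·1098 + 2·490 + 0·246 + 2·102 = 2282
  a_12 = 1·2282 + 2·1098 + 0·490 + 2·246 = 4970
  a_13 = 1·4970 + 2·2282 + 0·1098 + 2·490 = 10514
  a_14 = 1·10514 + 2·4970 + 0·2282 + 2·1098 = 22650

1,2,0,2 ; 22650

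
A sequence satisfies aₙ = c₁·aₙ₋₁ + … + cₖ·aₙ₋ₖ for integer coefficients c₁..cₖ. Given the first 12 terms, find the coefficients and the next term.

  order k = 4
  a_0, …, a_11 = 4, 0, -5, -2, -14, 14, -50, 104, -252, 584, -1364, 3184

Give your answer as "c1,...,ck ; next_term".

  a_4 = -2·-2 + 2·-5 + 2·0 + -2·4 = -14
  a_5 = -2·-14 + 2·-2 + 2·-5 + -2·0 = 14
  a_6 = -2·14 + 2·-14 + 2·-2 + -2·-5 = -50
  a_7 = -2·-50 + 2·14 + 2·-14 + -2·-2 = 104
  a_8 = -2·104 + 2·-50 + 2·14 + -2·-14 = -252
  a_9 = -2·-252 + 2·104 + 2·-50 + -2·14 = 584
  a_10 = -2·584 + 2·-252 + 2·104 + -2·-50 = -1364
  a_11 = -2·-1364 + 2·584 + 2·-252 + -2·104 = 3184
  a_12 = -2·3184 + 2·-1364 + 2·584 + -2·-252 = -7424

-2,2,2,-2 ; -7424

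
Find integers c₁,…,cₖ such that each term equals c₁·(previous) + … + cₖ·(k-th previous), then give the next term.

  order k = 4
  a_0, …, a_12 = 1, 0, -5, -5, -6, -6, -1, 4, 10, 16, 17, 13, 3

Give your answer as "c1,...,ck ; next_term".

1,0,0,-1 ; -13

  a_4 = 1·-5 + 0·-5 + 0·0 + -1·1 = -6
  a_5 = 1·-6 + 0·-5 + 0·-5 + -1·0 = -6
  a_6 = 1·-6 + 0·-6 + 0·-5 + -1·-5 = -1
  a_7 = 1·-1 + 0·-6 + 0·-6 + -1·-5 = 4
  a_8 = 1·4 + 0·-1 + 0·-6 + -1·-6 = 10
  a_9 = 1·10 + 0·4 + 0·-1 + -1·-6 = 16
  a_10 = 1·16 + 0·10 + 0·4 + -1·-1 = 17
  a_11 = 1·17 + 0·16 + 0·10 + -1·4 = 13
  a_12 = 1·13 + 0·17 + 0·16 + -1·10 = 3
  a_13 = 1·3 + 0·13 + 0·17 + -1·16 = -13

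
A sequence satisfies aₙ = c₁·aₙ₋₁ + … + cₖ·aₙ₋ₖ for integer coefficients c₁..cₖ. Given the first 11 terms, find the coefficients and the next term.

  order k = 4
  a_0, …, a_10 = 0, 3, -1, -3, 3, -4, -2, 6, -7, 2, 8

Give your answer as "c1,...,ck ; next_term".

  a_4 = 0·-3 + 0·-1 + 1·3 + -1·0 = 3
  a_5 = 0·3 + 0·-3 + 1·-1 + -1·3 = -4
  a_6 = 0·-4 + 0·3 + 1·-3 + -1·-1 = -2
  a_7 = 0·-2 + 0·-4 + 1·3 + -1·-3 = 6
  a_8 = 0·6 + 0·-2 + 1·-4 + -1·3 = -7
  a_9 = 0·-7 + 0·6 + 1·-2 + -1·-4 = 2
  a_10 = 0·2 + 0·-7 + 1·6 + -1·-2 = 8
  a_11 = 0·8 + 0·2 + 1·-7 + -1·6 = -13

0,0,1,-1 ; -13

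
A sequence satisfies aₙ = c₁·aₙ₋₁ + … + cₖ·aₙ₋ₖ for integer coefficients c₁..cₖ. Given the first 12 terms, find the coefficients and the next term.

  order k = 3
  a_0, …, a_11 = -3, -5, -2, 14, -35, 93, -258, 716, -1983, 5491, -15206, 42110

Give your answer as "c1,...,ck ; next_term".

-3,-1,-1 ; -116615

  a_3 = -3·-2 + -1·-5 + -1·-3 = 14
  a_4 = -3·14 + -1·-2 + -1·-5 = -35
  a_5 = -3·-35 + -1·14 + -1·-2 = 93
  a_6 = -3·93 + -1·-35 + -1·14 = -258
  a_7 = -3·-258 + -1·93 + -1·-35 = 716
  a_8 = -3·716 + -1·-258 + -1·93 = -1983
  a_9 = -3·-1983 + -1·716 + -1·-258 = 5491
  a_10 = -3·5491 + -1·-1983 + -1·716 = -15206
  a_11 = -3·-15206 + -1·5491 + -1·-1983 = 42110
  a_12 = -3·42110 + -1·-15206 + -1·5491 = -116615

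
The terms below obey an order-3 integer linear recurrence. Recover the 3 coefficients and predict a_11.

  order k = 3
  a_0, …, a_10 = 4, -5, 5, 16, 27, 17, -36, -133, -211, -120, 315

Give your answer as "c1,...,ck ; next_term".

  a_3 = 2·5 + -2·-5 + -1·4 = 16
  a_4 = 2·16 + -2·5 + -1·-5 = 27
  a_5 = 2·27 + -2·16 + -1·5 = 17
  a_6 = 2·17 + -2·27 + -1·16 = -36
  a_7 = 2·-36 + -2·17 + -1·27 = -133
  a_8 = 2·-133 + -2·-36 + -1·17 = -211
  a_9 = 2·-211 + -2·-133 + -1·-36 = -120
  a_10 = 2·-120 + -2·-211 + -1·-133 = 315
  a_11 = 2·315 + -2·-120 + -1·-211 = 1081

2,-2,-1 ; 1081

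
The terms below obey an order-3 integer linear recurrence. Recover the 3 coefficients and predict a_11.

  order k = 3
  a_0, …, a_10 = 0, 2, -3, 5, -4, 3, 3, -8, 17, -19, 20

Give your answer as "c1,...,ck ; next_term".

  a_3 = -1·-3 + 1·2 + 2·0 = 5
  a_4 = -1·5 + 1·-3 + 2·2 = -4
  a_5 = -1·-4 + 1·5 + 2·-3 = 3
  a_6 = -1·3 + 1·-4 + 2·5 = 3
  a_7 = -1·3 + 1·3 + 2·-4 = -8
  a_8 = -1·-8 + 1·3 + 2·3 = 17
  a_9 = -1·17 + 1·-8 + 2·3 = -19
  a_10 = -1·-19 + 1·17 + 2·-8 = 20
  a_11 = -1·20 + 1·-19 + 2·17 = -5

-1,1,2 ; -5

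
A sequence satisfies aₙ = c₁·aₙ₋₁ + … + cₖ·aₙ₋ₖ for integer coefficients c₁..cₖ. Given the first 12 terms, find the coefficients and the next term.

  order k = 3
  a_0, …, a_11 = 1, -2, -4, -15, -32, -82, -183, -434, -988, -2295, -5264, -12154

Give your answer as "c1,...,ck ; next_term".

2,2,-3 ; -27951

  a_3 = 2·-4 + 2·-2 + -3·1 = -15
  a_4 = 2·-15 + 2·-4 + -3·-2 = -32
  a_5 = 2·-32 + 2·-15 + -3·-4 = -82
  a_6 = 2·-82 + 2·-32 + -3·-15 = -183
  a_7 = 2·-183 + 2·-82 + -3·-32 = -434
  a_8 = 2·-434 + 2·-183 + -3·-82 = -988
  a_9 = 2·-988 + 2·-434 + -3·-183 = -2295
  a_10 = 2·-2295 + 2·-988 + -3·-434 = -5264
  a_11 = 2·-5264 + 2·-2295 + -3·-988 = -12154
  a_12 = 2·-12154 + 2·-5264 + -3·-2295 = -27951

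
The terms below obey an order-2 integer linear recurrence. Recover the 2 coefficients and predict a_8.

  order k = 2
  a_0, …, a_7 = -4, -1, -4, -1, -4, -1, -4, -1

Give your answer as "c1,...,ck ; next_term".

0,1 ; -4

  a_2 = 0·-1 + 1·-4 = -4
  a_3 = 0·-4 + 1·-1 = -1
  a_4 = 0·-1 + 1·-4 = -4
  a_5 = 0·-4 + 1·-1 = -1
  a_6 = 0·-1 + 1·-4 = -4
  a_7 = 0·-4 + 1·-1 = -1
  a_8 = 0·-1 + 1·-4 = -4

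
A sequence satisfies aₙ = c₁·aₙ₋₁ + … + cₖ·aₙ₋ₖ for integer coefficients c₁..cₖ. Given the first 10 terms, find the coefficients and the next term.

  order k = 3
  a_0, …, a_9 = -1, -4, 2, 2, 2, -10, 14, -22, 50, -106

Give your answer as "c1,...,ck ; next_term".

  a_3 = -2·2 + -1·-4 + -2·-1 = 2
  a_4 = -2·2 + -1·2 + -2·-4 = 2
  a_5 = -2·2 + -1·2 + -2·2 = -10
  a_6 = -2·-10 + -1·2 + -2·2 = 14
  a_7 = -2·14 + -1·-10 + -2·2 = -22
  a_8 = -2·-22 + -1·14 + -2·-10 = 50
  a_9 = -2·50 + -1·-22 + -2·14 = -106
  a_10 = -2·-106 + -1·50 + -2·-22 = 206

-2,-1,-2 ; 206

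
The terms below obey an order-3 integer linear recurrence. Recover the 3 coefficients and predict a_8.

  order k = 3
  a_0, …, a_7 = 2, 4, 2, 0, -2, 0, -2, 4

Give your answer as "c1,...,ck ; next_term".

-1,1,-1 ; -6

  a_3 = -1·2 + 1·4 + -1·2 = 0
  a_4 = -1·0 + 1·2 + -1·4 = -2
  a_5 = -1·-2 + 1·0 + -1·2 = 0
  a_6 = -1·0 + 1·-2 + -1·0 = -2
  a_7 = -1·-2 + 1·0 + -1·-2 = 4
  a_8 = -1·4 + 1·-2 + -1·0 = -6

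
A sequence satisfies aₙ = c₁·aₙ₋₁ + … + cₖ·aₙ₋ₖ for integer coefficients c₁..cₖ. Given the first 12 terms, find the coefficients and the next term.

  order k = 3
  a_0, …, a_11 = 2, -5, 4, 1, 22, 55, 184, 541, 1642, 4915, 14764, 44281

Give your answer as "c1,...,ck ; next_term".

  a_3 = 3·4 + 1·-5 + -3·2 = 1
  a_4 = 3·1 + 1·4 + -3·-5 = 22
  a_5 = 3·22 + 1·1 + -3·4 = 55
  a_6 = 3·55 + 1·22 + -3·1 = 184
  a_7 = 3·184 + 1·55 + -3·22 = 541
  a_8 = 3·541 + 1·184 + -3·55 = 1642
  a_9 = 3·1642 + 1·541 + -3·184 = 4915
  a_10 = 3·4915 + 1·1642 + -3·541 = 14764
  a_11 = 3·14764 + 1·4915 + -3·1642 = 44281
  a_12 = 3·44281 + 1·14764 + -3·4915 = 132862

3,1,-3 ; 132862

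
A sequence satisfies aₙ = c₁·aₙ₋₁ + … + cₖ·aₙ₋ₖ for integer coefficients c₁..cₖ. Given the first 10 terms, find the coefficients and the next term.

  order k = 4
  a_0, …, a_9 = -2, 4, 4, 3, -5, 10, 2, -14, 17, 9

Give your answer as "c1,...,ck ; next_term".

  a_4 = -1·3 + -1·4 + 1·4 + 1·-2 = -5
  a_5 = -1·-5 + -1·3 + 1·4 + 1·4 = 10
  a_6 = -1·10 + -1·-5 + 1·3 + 1·4 = 2
  a_7 = -1·2 + -1·10 + 1·-5 + 1·3 = -14
  a_8 = -1·-14 + -1·2 + 1·10 + 1·-5 = 17
  a_9 = -1·17 + -1·-14 + 1·2 + 1·10 = 9
  a_10 = -1·9 + -1·17 + 1·-14 + 1·2 = -38

-1,-1,1,1 ; -38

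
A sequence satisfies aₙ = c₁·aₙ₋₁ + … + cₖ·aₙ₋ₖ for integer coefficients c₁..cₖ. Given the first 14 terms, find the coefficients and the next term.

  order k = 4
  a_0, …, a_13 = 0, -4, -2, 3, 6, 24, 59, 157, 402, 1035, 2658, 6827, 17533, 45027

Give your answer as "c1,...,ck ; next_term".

2,2,-1,-1 ; 115635

  a_4 = 2·3 + 2·-2 + -1·-4 + -1·0 = 6
  a_5 = 2·6 + 2·3 + -1·-2 + -1·-4 = 24
  a_6 = 2·24 + 2·6 + -1·3 + -1·-2 = 59
  a_7 = 2·59 + 2·24 + -1·6 + -1·3 = 157
  a_8 = 2·157 + 2·59 + -1·24 + -1·6 = 402
  a_9 = 2·402 + 2·157 + -1·59 + -1·24 = 1035
  a_10 = 2·1035 + 2·402 + -1·157 + -1·59 = 2658
  a_11 = 2·2658 + 2·1035 + -1·402 + -1·157 = 6827
  a_12 = 2·6827 + 2·2658 + -1·1035 + -1·402 = 17533
  a_13 = 2·17533 + 2·6827 + -1·2658 + -1·1035 = 45027
  a_14 = 2·45027 + 2·17533 + -1·6827 + -1·2658 = 115635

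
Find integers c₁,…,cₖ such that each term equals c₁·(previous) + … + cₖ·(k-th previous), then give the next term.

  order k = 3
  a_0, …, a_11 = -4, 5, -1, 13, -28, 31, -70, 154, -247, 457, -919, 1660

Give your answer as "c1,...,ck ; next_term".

  a_3 = -1·-1 + 0·5 + -3·-4 = 13
  a_4 = -1·13 + 0·-1 + -3·5 = -28
  a_5 = -1·-28 + 0·13 + -3·-1 = 31
  a_6 = -1·31 + 0·-28 + -3·13 = -70
  a_7 = -1·-70 + 0·31 + -3·-28 = 154
  a_8 = -1·154 + 0·-70 + -3·31 = -247
  a_9 = -1·-247 + 0·154 + -3·-70 = 457
  a_10 = -1·457 + 0·-247 + -3·154 = -919
  a_11 = -1·-919 + 0·457 + -3·-247 = 1660
  a_12 = -1·1660 + 0·-919 + -3·457 = -3031

-1,0,-3 ; -3031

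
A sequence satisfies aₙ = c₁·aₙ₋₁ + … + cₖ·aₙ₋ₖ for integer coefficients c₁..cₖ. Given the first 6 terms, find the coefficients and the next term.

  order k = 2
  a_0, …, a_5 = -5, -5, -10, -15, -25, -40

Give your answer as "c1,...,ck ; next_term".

  a_2 = 1·-5 + 1·-5 = -10
  a_3 = 1·-10 + 1·-5 = -15
  a_4 = 1·-15 + 1·-10 = -25
  a_5 = 1·-25 + 1·-15 = -40
  a_6 = 1·-40 + 1·-25 = -65

1,1 ; -65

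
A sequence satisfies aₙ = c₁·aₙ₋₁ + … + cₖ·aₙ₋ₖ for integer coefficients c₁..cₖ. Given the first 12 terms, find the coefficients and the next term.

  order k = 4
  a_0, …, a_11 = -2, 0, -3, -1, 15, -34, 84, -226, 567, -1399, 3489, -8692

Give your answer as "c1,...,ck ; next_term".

-3,-2,-3,-3 ; 21594

  a_4 = -3·-1 + -2·-3 + -3·0 + -3·-2 = 15
  a_5 = -3·15 + -2·-1 + -3·-3 + -3·0 = -34
  a_6 = -3·-34 + -2·15 + -3·-1 + -3·-3 = 84
  a_7 = -3·84 + -2·-34 + -3·15 + -3·-1 = -226
  a_8 = -3·-226 + -2·84 + -3·-34 + -3·15 = 567
  a_9 = -3·567 + -2·-226 + -3·84 + -3·-34 = -1399
  a_10 = -3·-1399 + -2·567 + -3·-226 + -3·84 = 3489
  a_11 = -3·3489 + -2·-1399 + -3·567 + -3·-226 = -8692
  a_12 = -3·-8692 + -2·3489 + -3·-1399 + -3·567 = 21594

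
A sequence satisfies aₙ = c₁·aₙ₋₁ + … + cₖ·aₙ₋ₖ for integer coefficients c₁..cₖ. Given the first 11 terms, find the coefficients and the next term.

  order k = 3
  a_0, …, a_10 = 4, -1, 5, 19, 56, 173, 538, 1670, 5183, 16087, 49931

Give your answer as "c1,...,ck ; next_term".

3,0,1 ; 154976

  a_3 = 3·5 + 0·-1 + 1·4 = 19
  a_4 = 3·19 + 0·5 + 1·-1 = 56
  a_5 = 3·56 + 0·19 + 1·5 = 173
  a_6 = 3·173 + 0·56 + 1·19 = 538
  a_7 = 3·538 + 0·173 + 1·56 = 1670
  a_8 = 3·1670 + 0·538 + 1·173 = 5183
  a_9 = 3·5183 + 0·1670 + 1·538 = 16087
  a_10 = 3·16087 + 0·5183 + 1·1670 = 49931
  a_11 = 3·49931 + 0·16087 + 1·5183 = 154976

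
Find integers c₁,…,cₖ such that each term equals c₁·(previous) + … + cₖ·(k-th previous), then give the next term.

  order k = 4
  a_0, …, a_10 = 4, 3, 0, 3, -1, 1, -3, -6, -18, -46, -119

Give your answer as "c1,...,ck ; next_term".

2,2,-1,-1 ; -306

  a_4 = 2·3 + 2·0 + -1·3 + -1·4 = -1
  a_5 = 2·-1 + 2·3 + -1·0 + -1·3 = 1
  a_6 = 2·1 + 2·-1 + -1·3 + -1·0 = -3
  a_7 = 2·-3 + 2·1 + -1·-1 + -1·3 = -6
  a_8 = 2·-6 + 2·-3 + -1·1 + -1·-1 = -18
  a_9 = 2·-18 + 2·-6 + -1·-3 + -1·1 = -46
  a_10 = 2·-46 + 2·-18 + -1·-6 + -1·-3 = -119
  a_11 = 2·-119 + 2·-46 + -1·-18 + -1·-6 = -306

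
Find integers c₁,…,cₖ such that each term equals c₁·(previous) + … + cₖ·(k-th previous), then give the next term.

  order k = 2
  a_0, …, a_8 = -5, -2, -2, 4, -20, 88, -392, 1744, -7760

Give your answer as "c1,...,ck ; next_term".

  a_2 = -4·-2 + 2·-5 = -2
  a_3 = -4·-2 + 2·-2 = 4
  a_4 = -4·4 + 2·-2 = -20
  a_5 = -4·-20 + 2·4 = 88
  a_6 = -4·88 + 2·-20 = -392
  a_7 = -4·-392 + 2·88 = 1744
  a_8 = -4·1744 + 2·-392 = -7760
  a_9 = -4·-7760 + 2·1744 = 34528

-4,2 ; 34528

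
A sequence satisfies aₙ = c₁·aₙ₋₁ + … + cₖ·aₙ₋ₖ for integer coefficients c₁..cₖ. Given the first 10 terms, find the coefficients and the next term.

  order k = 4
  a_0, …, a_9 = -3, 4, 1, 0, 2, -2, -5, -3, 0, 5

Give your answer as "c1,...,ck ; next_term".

1,-1,0,-1 ; 10

  a_4 = 1·0 + -1·1 + 0·4 + -1·-3 = 2
  a_5 = 1·2 + -1·0 + 0·1 + -1·4 = -2
  a_6 = 1·-2 + -1·2 + 0·0 + -1·1 = -5
  a_7 = 1·-5 + -1·-2 + 0·2 + -1·0 = -3
  a_8 = 1·-3 + -1·-5 + 0·-2 + -1·2 = 0
  a_9 = 1·0 + -1·-3 + 0·-5 + -1·-2 = 5
  a_10 = 1·5 + -1·0 + 0·-3 + -1·-5 = 10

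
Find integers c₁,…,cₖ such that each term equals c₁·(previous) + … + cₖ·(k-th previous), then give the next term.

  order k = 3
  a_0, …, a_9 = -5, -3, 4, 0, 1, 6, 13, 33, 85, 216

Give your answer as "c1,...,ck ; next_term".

  a_3 = 2·4 + 1·-3 + 1·-5 = 0
  a_4 = 2·0 + 1·4 + 1·-3 = 1
  a_5 = 2·1 + 1·0 + 1·4 = 6
  a_6 = 2·6 + 1·1 + 1·0 = 13
  a_7 = 2·13 + 1·6 + 1·1 = 33
  a_8 = 2·33 + 1·13 + 1·6 = 85
  a_9 = 2·85 + 1·33 + 1·13 = 216
  a_10 = 2·216 + 1·85 + 1·33 = 550

2,1,1 ; 550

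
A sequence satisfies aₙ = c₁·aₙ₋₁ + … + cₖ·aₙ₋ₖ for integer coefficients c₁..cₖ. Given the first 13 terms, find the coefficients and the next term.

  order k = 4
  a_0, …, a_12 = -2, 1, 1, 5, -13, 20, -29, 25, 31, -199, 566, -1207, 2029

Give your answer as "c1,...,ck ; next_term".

  a_4 = -3·5 + -3·1 + -1·1 + -3·-2 = -13
  a_5 = -3·-13 + -3·5 + -1·1 + -3·1 = 20
  a_6 = -3·20 + -3·-13 + -1·5 + -3·1 = -29
  a_7 = -3·-29 + -3·20 + -1·-13 + -3·5 = 25
  a_8 = -3·25 + -3·-29 + -1·20 + -3·-13 = 31
  a_9 = -3·31 + -3·25 + -1·-29 + -3·20 = -199
  a_10 = -3·-199 + -3·31 + -1·25 + -3·-29 = 566
  a_11 = -3·566 + -3·-199 + -1·31 + -3·25 = -1207
  a_12 = -3·-1207 + -3·566 + -1·-199 + -3·31 = 2029
  a_13 = -3·2029 + -3·-1207 + -1·566 + -3·-199 = -2435

-3,-3,-1,-3 ; -2435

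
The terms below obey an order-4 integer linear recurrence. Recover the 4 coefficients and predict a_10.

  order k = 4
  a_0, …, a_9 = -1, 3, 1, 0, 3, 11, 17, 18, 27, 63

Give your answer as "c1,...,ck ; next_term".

2,-2,2,1 ; 125

  a_4 = 2·0 + -2·1 + 2·3 + 1·-1 = 3
  a_5 = 2·3 + -2·0 + 2·1 + 1·3 = 11
  a_6 = 2·11 + -2·3 + 2·0 + 1·1 = 17
  a_7 = 2·17 + -2·11 + 2·3 + 1·0 = 18
  a_8 = 2·18 + -2·17 + 2·11 + 1·3 = 27
  a_9 = 2·27 + -2·18 + 2·17 + 1·11 = 63
  a_10 = 2·63 + -2·27 + 2·18 + 1·17 = 125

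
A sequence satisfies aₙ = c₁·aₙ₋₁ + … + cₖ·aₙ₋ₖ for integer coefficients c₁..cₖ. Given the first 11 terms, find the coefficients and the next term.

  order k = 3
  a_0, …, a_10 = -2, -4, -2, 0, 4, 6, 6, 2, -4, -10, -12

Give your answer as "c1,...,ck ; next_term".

  a_3 = 1·-2 + 0·-4 + -1·-2 = 0
  a_4 = 1·0 + 0·-2 + -1·-4 = 4
  a_5 = 1·4 + 0·0 + -1·-2 = 6
  a_6 = 1·6 + 0·4 + -1·0 = 6
  a_7 = 1·6 + 0·6 + -1·4 = 2
  a_8 = 1·2 + 0·6 + -1·6 = -4
  a_9 = 1·-4 + 0·2 + -1·6 = -10
  a_10 = 1·-10 + 0·-4 + -1·2 = -12
  a_11 = 1·-12 + 0·-10 + -1·-4 = -8

1,0,-1 ; -8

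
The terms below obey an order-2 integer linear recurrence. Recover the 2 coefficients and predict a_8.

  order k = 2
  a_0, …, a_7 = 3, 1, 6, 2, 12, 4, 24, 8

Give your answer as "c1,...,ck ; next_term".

  a_2 = 0·1 + 2·3 = 6
  a_3 = 0·6 + 2·1 = 2
  a_4 = 0·2 + 2·6 = 12
  a_5 = 0·12 + 2·2 = 4
  a_6 = 0·4 + 2·12 = 24
  a_7 = 0·24 + 2·4 = 8
  a_8 = 0·8 + 2·24 = 48

0,2 ; 48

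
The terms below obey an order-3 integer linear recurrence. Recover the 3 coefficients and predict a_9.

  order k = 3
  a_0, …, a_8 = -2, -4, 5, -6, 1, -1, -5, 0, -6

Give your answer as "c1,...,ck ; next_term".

0,1,1 ; -5

  a_3 = 0·5 + 1·-4 + 1·-2 = -6
  a_4 = 0·-6 + 1·5 + 1·-4 = 1
  a_5 = 0·1 + 1·-6 + 1·5 = -1
  a_6 = 0·-1 + 1·1 + 1·-6 = -5
  a_7 = 0·-5 + 1·-1 + 1·1 = 0
  a_8 = 0·0 + 1·-5 + 1·-1 = -6
  a_9 = 0·-6 + 1·0 + 1·-5 = -5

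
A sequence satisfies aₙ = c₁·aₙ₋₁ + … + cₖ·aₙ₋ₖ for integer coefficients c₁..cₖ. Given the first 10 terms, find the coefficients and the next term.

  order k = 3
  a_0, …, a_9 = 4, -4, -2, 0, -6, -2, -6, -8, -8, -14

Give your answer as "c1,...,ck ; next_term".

  a_3 = 0·-2 + 1·-4 + 1·4 = 0
  a_4 = 0·0 + 1·-2 + 1·-4 = -6
  a_5 = 0·-6 + 1·0 + 1·-2 = -2
  a_6 = 0·-2 + 1·-6 + 1·0 = -6
  a_7 = 0·-6 + 1·-2 + 1·-6 = -8
  a_8 = 0·-8 + 1·-6 + 1·-2 = -8
  a_9 = 0·-8 + 1·-8 + 1·-6 = -14
  a_10 = 0·-14 + 1·-8 + 1·-8 = -16

0,1,1 ; -16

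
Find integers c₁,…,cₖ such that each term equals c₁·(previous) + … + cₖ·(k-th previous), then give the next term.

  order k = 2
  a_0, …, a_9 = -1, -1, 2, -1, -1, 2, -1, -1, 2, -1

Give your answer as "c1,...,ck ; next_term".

  a_2 = -1·-1 + -1·-1 = 2
  a_3 = -1·2 + -1·-1 = -1
  a_4 = -1·-1 + -1·2 = -1
  a_5 = -1·-1 + -1·-1 = 2
  a_6 = -1·2 + -1·-1 = -1
  a_7 = -1·-1 + -1·2 = -1
  a_8 = -1·-1 + -1·-1 = 2
  a_9 = -1·2 + -1·-1 = -1
  a_10 = -1·-1 + -1·2 = -1

-1,-1 ; -1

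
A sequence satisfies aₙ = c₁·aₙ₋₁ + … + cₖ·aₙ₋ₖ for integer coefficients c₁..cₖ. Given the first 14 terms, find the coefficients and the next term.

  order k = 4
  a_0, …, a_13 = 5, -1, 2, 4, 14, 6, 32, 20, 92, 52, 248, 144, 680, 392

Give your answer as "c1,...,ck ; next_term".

  a_4 = 0·4 + 2·2 + 0·-1 + 2·5 = 14
  a_5 = 0·14 + 2·4 + 0·2 + 2·-1 = 6
  a_6 = 0·6 + 2·14 + 0·4 + 2·2 = 32
  a_7 = 0·32 + 2·6 + 0·14 + 2·4 = 20
  a_8 = 0·20 + 2·32 + 0·6 + 2·14 = 92
  a_9 = 0·92 + 2·20 + 0·32 + 2·6 = 52
  a_10 = 0·52 + 2·92 + 0·20 + 2·32 = 248
  a_11 = 0·248 + 2·52 + 0·92 + 2·20 = 144
  a_12 = 0·144 + 2·248 + 0·52 + 2·92 = 680
  a_13 = 0·680 + 2·144 + 0·248 + 2·52 = 392
  a_14 = 0·392 + 2·680 + 0·144 + 2·248 = 1856

0,2,0,2 ; 1856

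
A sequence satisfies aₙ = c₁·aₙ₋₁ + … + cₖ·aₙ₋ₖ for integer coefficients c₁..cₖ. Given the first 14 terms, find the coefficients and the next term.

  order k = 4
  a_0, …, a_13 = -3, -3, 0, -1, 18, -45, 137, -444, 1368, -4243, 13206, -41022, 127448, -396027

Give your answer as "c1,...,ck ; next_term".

  a_4 = -3·-1 + 0·0 + -2·-3 + -3·-3 = 18
  a_5 = -3·18 + 0·-1 + -2·0 + -3·-3 = -45
  a_6 = -3·-45 + 0·18 + -2·-1 + -3·0 = 137
  a_7 = -3·137 + 0·-45 + -2·18 + -3·-1 = -444
  a_8 = -3·-444 + 0·137 + -2·-45 + -3·18 = 1368
  a_9 = -3·1368 + 0·-444 + -2·137 + -3·-45 = -4243
  a_10 = -3·-4243 + 0·1368 + -2·-444 + -3·137 = 13206
  a_11 = -3·13206 + 0·-4243 + -2·1368 + -3·-444 = -41022
  a_12 = -3·-41022 + 0·13206 + -2·-4243 + -3·1368 = 127448
  a_13 = -3·127448 + 0·-41022 + -2·13206 + -3·-4243 = -396027
  a_14 = -3·-396027 + 0·127448 + -2·-41022 + -3·13206 = 1230507

-3,0,-2,-3 ; 1230507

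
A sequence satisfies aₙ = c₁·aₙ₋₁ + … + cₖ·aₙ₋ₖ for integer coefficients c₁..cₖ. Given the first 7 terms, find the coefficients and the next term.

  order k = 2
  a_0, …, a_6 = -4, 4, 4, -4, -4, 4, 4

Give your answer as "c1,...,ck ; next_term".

  a_2 = 0·4 + -1·-4 = 4
  a_3 = 0·4 + -1·4 = -4
  a_4 = 0·-4 + -1·4 = -4
  a_5 = 0·-4 + -1·-4 = 4
  a_6 = 0·4 + -1·-4 = 4
  a_7 = 0·4 + -1·4 = -4

0,-1 ; -4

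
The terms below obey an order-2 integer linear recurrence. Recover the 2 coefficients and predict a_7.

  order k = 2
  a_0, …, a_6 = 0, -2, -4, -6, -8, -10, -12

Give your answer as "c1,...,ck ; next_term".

  a_2 = 2·-2 + -1·0 = -4
  a_3 = 2·-4 + -1·-2 = -6
  a_4 = 2·-6 + -1·-4 = -8
  a_5 = 2·-8 + -1·-6 = -10
  a_6 = 2·-10 + -1·-8 = -12
  a_7 = 2·-12 + -1·-10 = -14

2,-1 ; -14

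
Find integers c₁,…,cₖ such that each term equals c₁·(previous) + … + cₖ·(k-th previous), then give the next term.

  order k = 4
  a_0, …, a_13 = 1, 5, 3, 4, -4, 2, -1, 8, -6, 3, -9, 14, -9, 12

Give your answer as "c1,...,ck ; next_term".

  a_4 = 0·4 + 0·3 + -1·5 + 1·1 = -4
  a_5 = 0·-4 + 0·4 + -1·3 + 1·5 = 2
  a_6 = 0·2 + 0·-4 + -1·4 + 1·3 = -1
  a_7 = 0·-1 + 0·2 + -1·-4 + 1·4 = 8
  a_8 = 0·8 + 0·-1 + -1·2 + 1·-4 = -6
  a_9 = 0·-6 + 0·8 + -1·-1 + 1·2 = 3
  a_10 = 0·3 + 0·-6 + -1·8 + 1·-1 = -9
  a_11 = 0·-9 + 0·3 + -1·-6 + 1·8 = 14
  a_12 = 0·14 + 0·-9 + -1·3 + 1·-6 = -9
  a_13 = 0·-9 + 0·14 + -1·-9 + 1·3 = 12
  a_14 = 0·12 + 0·-9 + -1·14 + 1·-9 = -23

0,0,-1,1 ; -23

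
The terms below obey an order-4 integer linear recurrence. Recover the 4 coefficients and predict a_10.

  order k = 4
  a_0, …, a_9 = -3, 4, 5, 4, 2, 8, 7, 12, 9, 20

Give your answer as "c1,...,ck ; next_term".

0,1,0,1 ; 16

  a_4 = 0·4 + 1·5 + 0·4 + 1·-3 = 2
  a_5 = 0·2 + 1·4 + 0·5 + 1·4 = 8
  a_6 = 0·8 + 1·2 + 0·4 + 1·5 = 7
  a_7 = 0·7 + 1·8 + 0·2 + 1·4 = 12
  a_8 = 0·12 + 1·7 + 0·8 + 1·2 = 9
  a_9 = 0·9 + 1·12 + 0·7 + 1·8 = 20
  a_10 = 0·20 + 1·9 + 0·12 + 1·7 = 16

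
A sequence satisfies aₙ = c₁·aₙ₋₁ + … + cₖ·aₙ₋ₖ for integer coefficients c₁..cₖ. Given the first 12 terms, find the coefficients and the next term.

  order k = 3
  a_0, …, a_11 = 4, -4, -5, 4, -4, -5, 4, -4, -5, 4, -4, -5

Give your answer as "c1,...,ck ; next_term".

0,0,1 ; 4

  a_3 = 0·-5 + 0·-4 + 1·4 = 4
  a_4 = 0·4 + 0·-5 + 1·-4 = -4
  a_5 = 0·-4 + 0·4 + 1·-5 = -5
  a_6 = 0·-5 + 0·-4 + 1·4 = 4
  a_7 = 0·4 + 0·-5 + 1·-4 = -4
  a_8 = 0·-4 + 0·4 + 1·-5 = -5
  a_9 = 0·-5 + 0·-4 + 1·4 = 4
  a_10 = 0·4 + 0·-5 + 1·-4 = -4
  a_11 = 0·-4 + 0·4 + 1·-5 = -5
  a_12 = 0·-5 + 0·-4 + 1·4 = 4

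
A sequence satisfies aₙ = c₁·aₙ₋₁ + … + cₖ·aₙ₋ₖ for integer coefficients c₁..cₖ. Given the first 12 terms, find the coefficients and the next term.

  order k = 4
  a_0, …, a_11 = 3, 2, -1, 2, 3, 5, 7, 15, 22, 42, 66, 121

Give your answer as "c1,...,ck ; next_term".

0,2,1,1 ; 196

  a_4 = 0·2 + 2·-1 + 1·2 + 1·3 = 3
  a_5 = 0·3 + 2·2 + 1·-1 + 1·2 = 5
  a_6 = 0·5 + 2·3 + 1·2 + 1·-1 = 7
  a_7 = 0·7 + 2·5 + 1·3 + 1·2 = 15
  a_8 = 0·15 + 2·7 + 1·5 + 1·3 = 22
  a_9 = 0·22 + 2·15 + 1·7 + 1·5 = 42
  a_10 = 0·42 + 2·22 + 1·15 + 1·7 = 66
  a_11 = 0·66 + 2·42 + 1·22 + 1·15 = 121
  a_12 = 0·121 + 2·66 + 1·42 + 1·22 = 196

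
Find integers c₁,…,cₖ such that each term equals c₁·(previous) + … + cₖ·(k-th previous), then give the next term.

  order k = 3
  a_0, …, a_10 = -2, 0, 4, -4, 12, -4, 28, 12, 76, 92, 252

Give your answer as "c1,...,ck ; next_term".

0,3,2 ; 428

  a_3 = 0·4 + 3·0 + 2·-2 = -4
  a_4 = 0·-4 + 3·4 + 2·0 = 12
  a_5 = 0·12 + 3·-4 + 2·4 = -4
  a_6 = 0·-4 + 3·12 + 2·-4 = 28
  a_7 = 0·28 + 3·-4 + 2·12 = 12
  a_8 = 0·12 + 3·28 + 2·-4 = 76
  a_9 = 0·76 + 3·12 + 2·28 = 92
  a_10 = 0·92 + 3·76 + 2·12 = 252
  a_11 = 0·252 + 3·92 + 2·76 = 428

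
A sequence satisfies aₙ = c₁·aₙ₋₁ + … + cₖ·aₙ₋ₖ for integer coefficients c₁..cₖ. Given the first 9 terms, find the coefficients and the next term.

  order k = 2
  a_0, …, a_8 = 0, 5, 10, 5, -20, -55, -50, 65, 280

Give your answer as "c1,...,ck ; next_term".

2,-3 ; 365

  a_2 = 2·5 + -3·0 = 10
  a_3 = 2·10 + -3·5 = 5
  a_4 = 2·5 + -3·10 = -20
  a_5 = 2·-20 + -3·5 = -55
  a_6 = 2·-55 + -3·-20 = -50
  a_7 = 2·-50 + -3·-55 = 65
  a_8 = 2·65 + -3·-50 = 280
  a_9 = 2·280 + -3·65 = 365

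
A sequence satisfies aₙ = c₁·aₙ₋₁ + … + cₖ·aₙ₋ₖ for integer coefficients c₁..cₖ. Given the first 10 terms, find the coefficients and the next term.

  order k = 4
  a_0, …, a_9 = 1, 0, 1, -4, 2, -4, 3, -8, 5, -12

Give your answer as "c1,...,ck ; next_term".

0,1,0,1 ; 8

  a_4 = 0·-4 + 1·1 + 0·0 + 1·1 = 2
  a_5 = 0·2 + 1·-4 + 0·1 + 1·0 = -4
  a_6 = 0·-4 + 1·2 + 0·-4 + 1·1 = 3
  a_7 = 0·3 + 1·-4 + 0·2 + 1·-4 = -8
  a_8 = 0·-8 + 1·3 + 0·-4 + 1·2 = 5
  a_9 = 0·5 + 1·-8 + 0·3 + 1·-4 = -12
  a_10 = 0·-12 + 1·5 + 0·-8 + 1·3 = 8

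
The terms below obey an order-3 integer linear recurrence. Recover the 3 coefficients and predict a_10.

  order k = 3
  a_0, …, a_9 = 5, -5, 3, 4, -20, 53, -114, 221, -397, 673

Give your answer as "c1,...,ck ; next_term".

-2,1,3 ; -1080

  a_3 = -2·3 + 1·-5 + 3·5 = 4
  a_4 = -2·4 + 1·3 + 3·-5 = -20
  a_5 = -2·-20 + 1·4 + 3·3 = 53
  a_6 = -2·53 + 1·-20 + 3·4 = -114
  a_7 = -2·-114 + 1·53 + 3·-20 = 221
  a_8 = -2·221 + 1·-114 + 3·53 = -397
  a_9 = -2·-397 + 1·221 + 3·-114 = 673
  a_10 = -2·673 + 1·-397 + 3·221 = -1080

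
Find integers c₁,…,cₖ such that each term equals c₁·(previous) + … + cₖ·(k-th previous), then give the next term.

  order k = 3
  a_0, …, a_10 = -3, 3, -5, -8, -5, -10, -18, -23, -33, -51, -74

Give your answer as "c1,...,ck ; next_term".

  a_3 = 1·-5 + 0·3 + 1·-3 = -8
  a_4 = 1·-8 + 0·-5 + 1·3 = -5
  a_5 = 1·-5 + 0·-8 + 1·-5 = -10
  a_6 = 1·-10 + 0·-5 + 1·-8 = -18
  a_7 = 1·-18 + 0·-10 + 1·-5 = -23
  a_8 = 1·-23 + 0·-18 + 1·-10 = -33
  a_9 = 1·-33 + 0·-23 + 1·-18 = -51
  a_10 = 1·-51 + 0·-33 + 1·-23 = -74
  a_11 = 1·-74 + 0·-51 + 1·-33 = -107

1,0,1 ; -107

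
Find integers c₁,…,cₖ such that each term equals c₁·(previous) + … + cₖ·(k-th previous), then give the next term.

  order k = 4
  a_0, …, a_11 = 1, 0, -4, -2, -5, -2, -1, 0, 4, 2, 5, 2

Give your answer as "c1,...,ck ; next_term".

0,1,0,-1 ; 1

  a_4 = 0·-2 + 1·-4 + 0·0 + -1·1 = -5
  a_5 = 0·-5 + 1·-2 + 0·-4 + -1·0 = -2
  a_6 = 0·-2 + 1·-5 + 0·-2 + -1·-4 = -1
  a_7 = 0·-1 + 1·-2 + 0·-5 + -1·-2 = 0
  a_8 = 0·0 + 1·-1 + 0·-2 + -1·-5 = 4
  a_9 = 0·4 + 1·0 + 0·-1 + -1·-2 = 2
  a_10 = 0·2 + 1·4 + 0·0 + -1·-1 = 5
  a_11 = 0·5 + 1·2 + 0·4 + -1·0 = 2
  a_12 = 0·2 + 1·5 + 0·2 + -1·4 = 1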